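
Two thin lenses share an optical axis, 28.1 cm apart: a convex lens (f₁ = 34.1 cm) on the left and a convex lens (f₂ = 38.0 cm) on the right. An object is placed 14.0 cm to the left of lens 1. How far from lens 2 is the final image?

142 cm

Lens 1: 1/d_i1 = 1/f₁ − 1/d_o1 = 1/(34.1) − 1/(14.0) = -0.04210, so d_i1 = -23.75 cm.
The intermediate image is 23.75 cm to the left of lens 1 (virtual), which is 28.1 − (-23.75) = 51.85 cm to the left of lens 2, so d_o2 = +51.85 cm.
Lens 2: 1/d_i2 = 1/f₂ − 1/d_o2 = 1/(38.0) − 1/(51.85) = 0.007029, so d_i2 = 142 cm.
The final image is real, 142 cm to the right of lens 2 (overall magnification ≈ -4.7).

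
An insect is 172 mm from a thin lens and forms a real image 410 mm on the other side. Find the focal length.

f = 121 mm (converging)

Real image ⇒ d_i = +410 mm.
1/f = 1/d_o + 1/d_i = 1/(172) + 1/(410) = 0.008253, so f = 121 mm.
Since f is positive, the thin lens is converging.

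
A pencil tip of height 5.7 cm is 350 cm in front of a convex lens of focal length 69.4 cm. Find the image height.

1/d_i = 1/f − 1/d_o = 1/(69.40) − 1/(350) = 0.01155, so d_i = 86.56 cm.
m = −d_i/d_o = -0.2473.
|h_i| = |m|·h_o = 0.2473 × 5.7 = 1.41 cm. The image is real, inverted and reduced, on the far side of the lens.

1.41 cm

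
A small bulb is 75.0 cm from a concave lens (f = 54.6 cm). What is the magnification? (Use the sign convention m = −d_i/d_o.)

m = +0.421

For a concave lens, f = -54.6 cm.
1/d_i = 1/f − 1/d_o = 1/(-54.60) − 1/(75.0) = -0.03165, so d_i = -31.60 cm.
m = −d_i/d_o = −(-31.60)/(75.0) = +0.421.
The image is virtual, upright and reduced, on the same side as the object.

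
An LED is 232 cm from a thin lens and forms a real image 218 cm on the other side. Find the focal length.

Real image ⇒ d_i = +218 cm.
1/f = 1/d_o + 1/d_i = 1/(232) + 1/(218) = 0.008898, so f = 112 cm.
Since f is positive, the thin lens is converging.

f = 112 cm (converging)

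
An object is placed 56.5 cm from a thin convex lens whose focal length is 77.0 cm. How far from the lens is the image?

212 cm

Thin-lens equation: 1/q = 1/f − 1/p = 1/(77.00) − 1/(56.5) = 0.01299 − 0.01770 = -0.004712, so q = -212 cm.
The image is virtual, upright and enlarged, on the same side as the object.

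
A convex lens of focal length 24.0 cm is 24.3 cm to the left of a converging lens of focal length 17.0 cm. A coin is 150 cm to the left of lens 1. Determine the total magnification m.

Lens 1: 1/d_i1 = 1/(24.0) − 1/(150) = 0.03500, so d_i1 = 28.57 cm; m₁ = −d_i1/d_o1 = -0.1905.
d_o2 = 24.3 − (28.57) = -4.270 cm (virtual object).
Lens 2: 1/d_i2 = 1/(17.0) − 1/(-4.270) = 0.2930, so d_i2 = 3.413 cm; m₂ = −d_i2/d_o2 = +0.7992.
m = m₁·m₂ = (-0.1905)(+0.7992) = -0.152.

m = -0.152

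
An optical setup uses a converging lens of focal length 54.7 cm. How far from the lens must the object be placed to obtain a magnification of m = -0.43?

182 cm

m = −d_i/d_o ⇒ d_i = −m·d_o.
1/f = 1/d_o + 1/d_i = 1/d_o − 1/(m·d_o) = (1 − 1/m)/d_o, so d_o = f(1 − 1/m) = (54.70)(1 − 1/(-0.43)) = 182 cm.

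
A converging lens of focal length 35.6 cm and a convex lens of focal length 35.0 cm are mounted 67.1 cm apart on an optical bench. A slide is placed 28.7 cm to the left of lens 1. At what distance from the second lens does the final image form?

41.8 cm

Lens 1: 1/d_i1 = 1/f₁ − 1/d_o1 = 1/(35.6) − 1/(28.7) = -0.006753, so d_i1 = -148.1 cm.
The intermediate image is 148.1 cm to the left of lens 1 (virtual), which is 67.1 − (-148.1) = 215.2 cm to the left of lens 2, so d_o2 = +215.2 cm.
Lens 2: 1/d_i2 = 1/f₂ − 1/d_o2 = 1/(35.0) − 1/(215.2) = 0.02392, so d_i2 = 41.8 cm.
The final image is real, 41.8 cm to the right of lens 2 (overall magnification ≈ -1.0).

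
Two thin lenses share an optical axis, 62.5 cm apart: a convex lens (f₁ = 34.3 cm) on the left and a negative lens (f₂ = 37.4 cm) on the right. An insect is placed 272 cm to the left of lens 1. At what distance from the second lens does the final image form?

Lens 1: 1/d_i1 = 1/f₁ − 1/d_o1 = 1/(34.3) − 1/(272) = 0.02548, so d_i1 = 39.25 cm.
The intermediate image is 39.25 cm to the right of lens 1, which is 62.5 − (39.25) = 23.25 cm to the left of lens 2, so d_o2 = +23.25 cm.
Lens 2 is diverging, so f₂ = −37.4 cm.
Lens 2: 1/d_i2 = 1/f₂ − 1/d_o2 = 1/(-37.4) − 1/(23.25) = -0.06975, so d_i2 = -14.3 cm.
The final image is virtual, 14.3 cm to the left of lens 2 (overall magnification ≈ -0.089).

14.3 cm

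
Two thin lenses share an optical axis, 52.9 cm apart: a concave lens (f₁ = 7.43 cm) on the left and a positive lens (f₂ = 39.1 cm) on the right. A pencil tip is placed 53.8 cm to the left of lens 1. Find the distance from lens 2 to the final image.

114 cm

Lens 1 is diverging, so f₁ = −7.43 cm.
Lens 1: 1/d_i1 = 1/f₁ − 1/d_o1 = 1/(-7.43) − 1/(53.8) = -0.1532, so d_i1 = -6.528 cm.
The intermediate image is 6.528 cm to the left of lens 1 (virtual), which is 52.9 − (-6.528) = 59.43 cm to the left of lens 2, so d_o2 = +59.43 cm.
Lens 2: 1/d_i2 = 1/f₂ − 1/d_o2 = 1/(39.1) − 1/(59.43) = 0.008749, so d_i2 = 114 cm.
The final image is real, 114 cm to the right of lens 2 (overall magnification ≈ -0.23).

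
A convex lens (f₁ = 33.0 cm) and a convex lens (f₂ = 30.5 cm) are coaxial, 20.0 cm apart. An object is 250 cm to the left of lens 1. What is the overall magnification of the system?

m = -0.0956

Lens 1: 1/d_i1 = 1/(33.0) − 1/(250) = 0.02630, so d_i1 = 38.02 cm; m₁ = −d_i1/d_o1 = -0.1521.
d_o2 = 20.0 − (38.02) = -18.02 cm (virtual object).
Lens 2: 1/d_i2 = 1/(30.5) − 1/(-18.02) = 0.08828, so d_i2 = 11.33 cm; m₂ = −d_i2/d_o2 = +0.6286.
m = m₁·m₂ = (-0.1521)(+0.6286) = -0.0956.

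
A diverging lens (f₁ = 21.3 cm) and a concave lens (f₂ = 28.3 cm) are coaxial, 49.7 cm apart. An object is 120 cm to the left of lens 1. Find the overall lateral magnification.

m = +0.0444

f₁ = −21.3 cm (diverging).
Lens 1: 1/d_i1 = 1/(-21.3) − 1/(120) = -0.05528, so d_i1 = -18.09 cm; m₁ = −d_i1/d_o1 = +0.1507.
d_o2 = 49.7 − (-18.09) = 67.79 cm.
f₂ = −28.3 cm (diverging).
Lens 2: 1/d_i2 = 1/(-28.3) − 1/(67.79) = -0.05009, so d_i2 = -19.97 cm; m₂ = −d_i2/d_o2 = +0.2945.
m = m₁·m₂ = (+0.1507)(+0.2945) = +0.0444.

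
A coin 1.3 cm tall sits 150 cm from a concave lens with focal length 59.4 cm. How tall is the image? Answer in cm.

For a concave lens, f = -59.4 cm.
1/d_i = 1/f − 1/d_o = 1/(-59.40) − 1/(150) = -0.02350, so d_i = -42.55 cm.
m = −d_i/d_o = +0.2837.
|h_i| = |m|·h_o = 0.2837 × 1.3 = 0.369 cm. The image is virtual, upright and reduced, on the same side as the object.

0.369 cm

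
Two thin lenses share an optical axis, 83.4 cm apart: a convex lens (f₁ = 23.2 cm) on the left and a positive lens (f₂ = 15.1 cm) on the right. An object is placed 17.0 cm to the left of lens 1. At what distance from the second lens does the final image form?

16.8 cm

Lens 1: 1/d_i1 = 1/f₁ − 1/d_o1 = 1/(23.2) − 1/(17.0) = -0.01572, so d_i1 = -63.61 cm.
The intermediate image is 63.61 cm to the left of lens 1 (virtual), which is 83.4 − (-63.61) = 147.0 cm to the left of lens 2, so d_o2 = +147.0 cm.
Lens 2: 1/d_i2 = 1/f₂ − 1/d_o2 = 1/(15.1) − 1/(147.0) = 0.05942, so d_i2 = 16.8 cm.
The final image is real, 16.8 cm to the right of lens 2 (overall magnification ≈ -0.43).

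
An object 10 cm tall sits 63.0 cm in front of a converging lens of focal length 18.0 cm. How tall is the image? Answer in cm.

1/d_i = 1/f − 1/d_o = 1/(18.00) − 1/(63.0) = 0.03968, so d_i = 25.20 cm.
m = −d_i/d_o = -0.4000.
|h_i| = |m|·h_o = 0.4000 × 10 = 4.00 cm. The image is real, inverted and reduced, on the far side of the lens.

4.00 cm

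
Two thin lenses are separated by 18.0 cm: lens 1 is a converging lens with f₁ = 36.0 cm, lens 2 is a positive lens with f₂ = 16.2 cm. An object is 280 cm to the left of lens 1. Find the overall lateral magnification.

Lens 1: 1/d_i1 = 1/(36.0) − 1/(280) = 0.02421, so d_i1 = 41.31 cm; m₁ = −d_i1/d_o1 = -0.1475.
d_o2 = 18.0 − (41.31) = -23.31 cm (virtual object).
Lens 2: 1/d_i2 = 1/(16.2) − 1/(-23.31) = 0.1046, so d_i2 = 9.558 cm; m₂ = −d_i2/d_o2 = +0.4100.
m = m₁·m₂ = (-0.1475)(+0.4100) = -0.0605.

m = -0.0605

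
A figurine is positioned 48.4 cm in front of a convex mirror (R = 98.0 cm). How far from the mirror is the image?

f = R/2 = 98.0/2 = 49.00 cm; for a convex mirror, f = -49.00 cm.
Mirror equation: 1/q = 1/f − 1/p = 1/(-49.00) − 1/(48.4) = -0.02041 − 0.02066 = -0.04107, so q = -24.3 cm.
The image is virtual, upright and reduced, behind the mirror.

24.3 cm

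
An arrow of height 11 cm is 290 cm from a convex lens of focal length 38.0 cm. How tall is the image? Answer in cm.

1/d_i = 1/f − 1/d_o = 1/(38.00) − 1/(290) = 0.02287, so d_i = 43.73 cm.
m = −d_i/d_o = -0.1508.
|h_i| = |m|·h_o = 0.1508 × 11 = 1.66 cm. The image is real, inverted and reduced, on the far side of the lens.

1.66 cm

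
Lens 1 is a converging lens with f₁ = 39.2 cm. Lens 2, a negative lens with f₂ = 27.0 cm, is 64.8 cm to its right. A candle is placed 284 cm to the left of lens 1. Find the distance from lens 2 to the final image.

Lens 1: 1/d_i1 = 1/f₁ − 1/d_o1 = 1/(39.2) − 1/(284) = 0.02199, so d_i1 = 45.48 cm.
The intermediate image is 45.48 cm to the right of lens 1, which is 64.8 − (45.48) = 19.32 cm to the left of lens 2, so d_o2 = +19.32 cm.
Lens 2 is diverging, so f₂ = −27.0 cm.
Lens 2: 1/d_i2 = 1/f₂ − 1/d_o2 = 1/(-27.0) − 1/(19.32) = -0.08880, so d_i2 = -11.3 cm.
The final image is virtual, 11.3 cm to the left of lens 2 (overall magnification ≈ -0.093).

11.3 cm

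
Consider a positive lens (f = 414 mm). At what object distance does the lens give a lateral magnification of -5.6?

488 mm

m = −d_i/d_o ⇒ d_i = −m·d_o.
1/f = 1/d_o + 1/d_i = 1/d_o − 1/(m·d_o) = (1 − 1/m)/d_o, so d_o = f(1 − 1/m) = (414.0)(1 − 1/(-5.6)) = 488 mm.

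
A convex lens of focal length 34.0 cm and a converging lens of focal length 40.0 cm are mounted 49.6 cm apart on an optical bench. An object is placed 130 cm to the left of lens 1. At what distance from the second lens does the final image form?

3.91 cm

Lens 1: 1/d_i1 = 1/f₁ − 1/d_o1 = 1/(34.0) − 1/(130) = 0.02172, so d_i1 = 46.04 cm.
The intermediate image is 46.04 cm to the right of lens 1, which is 49.6 − (46.04) = 3.560 cm to the left of lens 2, so d_o2 = +3.560 cm.
Lens 2: 1/d_i2 = 1/f₂ − 1/d_o2 = 1/(40.0) − 1/(3.560) = -0.2559, so d_i2 = -3.91 cm.
The final image is virtual, 3.91 cm to the left of lens 2 (overall magnification ≈ -0.39).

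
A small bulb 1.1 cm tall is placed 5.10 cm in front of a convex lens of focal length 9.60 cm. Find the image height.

1/d_i = 1/f − 1/d_o = 1/(9.600) − 1/(5.10) = -0.09191, so d_i = -10.88 cm.
m = −d_i/d_o = +2.133.
|h_i| = |m|·h_o = 2.133 × 1.1 = 2.35 cm. The image is virtual, upright and enlarged, on the same side as the object.

2.35 cm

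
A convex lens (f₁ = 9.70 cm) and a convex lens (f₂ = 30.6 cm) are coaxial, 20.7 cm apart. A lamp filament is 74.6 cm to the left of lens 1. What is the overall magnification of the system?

m = -0.217

Lens 1: 1/d_i1 = 1/(9.70) − 1/(74.6) = 0.08969, so d_i1 = 11.15 cm; m₁ = −d_i1/d_o1 = -0.1495.
d_o2 = 20.7 − (11.15) = 9.550 cm.
Lens 2: 1/d_i2 = 1/(30.6) − 1/(9.550) = -0.07203, so d_i2 = -13.88 cm; m₂ = −d_i2/d_o2 = +1.454.
m = m₁·m₂ = (-0.1495)(+1.454) = -0.217.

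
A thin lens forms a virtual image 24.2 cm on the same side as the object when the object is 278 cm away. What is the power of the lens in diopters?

P = -3.77 D

Virtual image ⇒ d_i = −24.2 cm.
1/f = 1/d_o + 1/d_i = 1/(278) + 1/(-24.2) = -0.03773 cm⁻¹.
f = -26.51 cm = -0.2651 m, so P = 1/f = -3.77 D.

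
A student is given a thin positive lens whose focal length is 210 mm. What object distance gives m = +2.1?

110 mm

m = −d_i/d_o ⇒ d_i = −m·d_o.
1/f = 1/d_o + 1/d_i = 1/d_o − 1/(m·d_o) = (1 − 1/m)/d_o, so d_o = f(1 − 1/m) = (210.0)(1 − 1/(+2.1)) = 110 mm.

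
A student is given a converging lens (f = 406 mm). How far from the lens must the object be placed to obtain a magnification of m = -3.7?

516 mm

m = −d_i/d_o ⇒ d_i = −m·d_o.
1/f = 1/d_o + 1/d_i = 1/d_o − 1/(m·d_o) = (1 − 1/m)/d_o, so d_o = f(1 − 1/m) = (406.0)(1 − 1/(-3.7)) = 516 mm.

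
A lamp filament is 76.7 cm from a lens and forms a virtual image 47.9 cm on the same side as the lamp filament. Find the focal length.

Virtual image ⇒ d_i = −47.9 cm.
1/f = 1/d_o + 1/d_i = 1/(76.7) + 1/(-47.9) = -0.007839, so f = -128 cm.
Since f is negative, the lens is diverging.

f = -128 cm (diverging)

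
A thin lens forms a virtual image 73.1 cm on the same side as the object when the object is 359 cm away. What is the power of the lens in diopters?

P = -1.09 D

Virtual image ⇒ d_i = −73.1 cm.
1/f = 1/d_o + 1/d_i = 1/(359) + 1/(-73.1) = -0.01089 cm⁻¹.
f = -91.79 cm = -0.9179 m, so P = 1/f = -1.09 D.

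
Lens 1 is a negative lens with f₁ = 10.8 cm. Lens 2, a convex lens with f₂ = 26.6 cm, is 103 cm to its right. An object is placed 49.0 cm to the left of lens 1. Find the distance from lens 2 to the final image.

34.9 cm

Lens 1 is diverging, so f₁ = −10.8 cm.
Lens 1: 1/d_i1 = 1/f₁ − 1/d_o1 = 1/(-10.8) − 1/(49.0) = -0.1130, so d_i1 = -8.849 cm.
The intermediate image is 8.849 cm to the left of lens 1 (virtual), which is 103 − (-8.849) = 111.8 cm to the left of lens 2, so d_o2 = +111.8 cm.
Lens 2: 1/d_i2 = 1/f₂ − 1/d_o2 = 1/(26.6) − 1/(111.8) = 0.02865, so d_i2 = 34.9 cm.
The final image is real, 34.9 cm to the right of lens 2 (overall magnification ≈ -0.056).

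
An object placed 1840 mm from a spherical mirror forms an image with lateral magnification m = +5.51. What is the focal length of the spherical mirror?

m = −d_i/d_o ⇒ d_i = −m·d_o = −(+5.51)·(1840) = -10140 mm.
1/f = 1/d_o + 1/d_i = 1/(1840) + 1/(-10140) = 0.0004449, so f = 2250 mm.
Since f is positive, the spherical mirror is concave.

f = 2250 mm (concave)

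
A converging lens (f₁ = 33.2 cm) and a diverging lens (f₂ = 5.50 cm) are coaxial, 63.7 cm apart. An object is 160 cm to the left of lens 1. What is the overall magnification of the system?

m = -0.0527

Lens 1: 1/d_i1 = 1/(33.2) − 1/(160) = 0.02387, so d_i1 = 41.89 cm; m₁ = −d_i1/d_o1 = -0.2618.
d_o2 = 63.7 − (41.89) = 21.81 cm.
f₂ = −5.50 cm (diverging).
Lens 2: 1/d_i2 = 1/(-5.50) − 1/(21.81) = -0.2277, so d_i2 = -4.392 cm; m₂ = −d_i2/d_o2 = +0.2014.
m = m₁·m₂ = (-0.2618)(+0.2014) = -0.0527.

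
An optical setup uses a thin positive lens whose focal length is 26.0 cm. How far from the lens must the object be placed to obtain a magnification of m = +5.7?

21.4 cm

m = −d_i/d_o ⇒ d_i = −m·d_o.
1/f = 1/d_o + 1/d_i = 1/d_o − 1/(m·d_o) = (1 − 1/m)/d_o, so d_o = f(1 − 1/m) = (26.00)(1 − 1/(+5.7)) = 21.4 cm.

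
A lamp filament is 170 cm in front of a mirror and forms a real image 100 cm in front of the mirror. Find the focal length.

Real image ⇒ d_i = +100 cm.
1/f = 1/d_o + 1/d_i = 1/(170) + 1/(100) = 0.01588, so f = 63.0 cm.
Since f is positive, the mirror is concave.

f = 63.0 cm (concave)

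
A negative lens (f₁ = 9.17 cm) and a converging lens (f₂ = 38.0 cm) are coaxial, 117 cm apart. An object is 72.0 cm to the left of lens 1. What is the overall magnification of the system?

m = -0.0493

f₁ = −9.17 cm (diverging).
Lens 1: 1/d_i1 = 1/(-9.17) − 1/(72.0) = -0.1229, so d_i1 = -8.134 cm; m₁ = −d_i1/d_o1 = +0.1130.
d_o2 = 117 − (-8.134) = 125.1 cm.
Lens 2: 1/d_i2 = 1/(38.0) − 1/(125.1) = 0.01832, so d_i2 = 54.58 cm; m₂ = −d_i2/d_o2 = -0.4363.
m = m₁·m₂ = (+0.1130)(-0.4363) = -0.0493.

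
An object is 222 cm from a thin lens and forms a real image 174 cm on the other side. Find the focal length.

Real image ⇒ d_i = +174 cm.
1/f = 1/d_o + 1/d_i = 1/(222) + 1/(174) = 0.01025, so f = 97.5 cm.
Since f is positive, the thin lens is converging.

f = 97.5 cm (converging)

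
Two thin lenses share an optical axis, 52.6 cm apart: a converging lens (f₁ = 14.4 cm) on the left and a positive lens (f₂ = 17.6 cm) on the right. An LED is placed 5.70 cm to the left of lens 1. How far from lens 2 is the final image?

Lens 1: 1/d_i1 = 1/f₁ − 1/d_o1 = 1/(14.4) − 1/(5.70) = -0.1060, so d_i1 = -9.434 cm.
The intermediate image is 9.434 cm to the left of lens 1 (virtual), which is 52.6 − (-9.434) = 62.03 cm to the left of lens 2, so d_o2 = +62.03 cm.
Lens 2: 1/d_i2 = 1/f₂ − 1/d_o2 = 1/(17.6) − 1/(62.03) = 0.04070, so d_i2 = 24.6 cm.
The final image is real, 24.6 cm to the right of lens 2 (overall magnification ≈ -0.66).

24.6 cm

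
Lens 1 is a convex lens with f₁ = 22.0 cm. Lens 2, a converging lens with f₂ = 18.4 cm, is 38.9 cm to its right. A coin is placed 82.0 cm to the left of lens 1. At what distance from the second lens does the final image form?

17.0 cm

Lens 1: 1/d_i1 = 1/f₁ − 1/d_o1 = 1/(22.0) − 1/(82.0) = 0.03326, so d_i1 = 30.07 cm.
The intermediate image is 30.07 cm to the right of lens 1, which is 38.9 − (30.07) = 8.830 cm to the left of lens 2, so d_o2 = +8.830 cm.
Lens 2: 1/d_i2 = 1/f₂ − 1/d_o2 = 1/(18.4) − 1/(8.830) = -0.05890, so d_i2 = -17.0 cm.
The final image is virtual, 17.0 cm to the left of lens 2 (overall magnification ≈ -0.71).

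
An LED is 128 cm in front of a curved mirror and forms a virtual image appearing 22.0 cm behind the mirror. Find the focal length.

Virtual image ⇒ d_i = −22.0 cm.
1/f = 1/d_o + 1/d_i = 1/(128) + 1/(-22.0) = -0.03764, so f = -26.6 cm.
Since f is negative, the curved mirror is convex.

f = -26.6 cm (convex)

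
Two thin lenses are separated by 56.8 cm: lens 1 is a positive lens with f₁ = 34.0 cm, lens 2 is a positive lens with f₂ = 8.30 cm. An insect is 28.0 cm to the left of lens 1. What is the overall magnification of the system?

Lens 1: 1/d_i1 = 1/(34.0) − 1/(28.0) = -0.006303, so d_i1 = -158.7 cm; m₁ = −d_i1/d_o1 = +5.668.
d_o2 = 56.8 − (-158.7) = 215.5 cm.
Lens 2: 1/d_i2 = 1/(8.30) − 1/(215.5) = 0.1158, so d_i2 = 8.632 cm; m₂ = −d_i2/d_o2 = -0.04006.
m = m₁·m₂ = (+5.668)(-0.04006) = -0.227.

m = -0.227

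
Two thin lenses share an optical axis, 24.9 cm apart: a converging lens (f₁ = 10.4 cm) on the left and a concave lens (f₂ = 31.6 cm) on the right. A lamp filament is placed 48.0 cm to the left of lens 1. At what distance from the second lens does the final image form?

8.50 cm

Lens 1: 1/d_i1 = 1/f₁ − 1/d_o1 = 1/(10.4) − 1/(48.0) = 0.07532, so d_i1 = 13.28 cm.
The intermediate image is 13.28 cm to the right of lens 1, which is 24.9 − (13.28) = 11.62 cm to the left of lens 2, so d_o2 = +11.62 cm.
Lens 2 is diverging, so f₂ = −31.6 cm.
Lens 2: 1/d_i2 = 1/f₂ − 1/d_o2 = 1/(-31.6) − 1/(11.62) = -0.1177, so d_i2 = -8.50 cm.
The final image is virtual, 8.50 cm to the left of lens 2 (overall magnification ≈ -0.20).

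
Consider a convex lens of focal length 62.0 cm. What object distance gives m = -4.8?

74.9 cm

m = −d_i/d_o ⇒ d_i = −m·d_o.
1/f = 1/d_o + 1/d_i = 1/d_o − 1/(m·d_o) = (1 − 1/m)/d_o, so d_o = f(1 − 1/m) = (62.00)(1 − 1/(-4.8)) = 74.9 cm.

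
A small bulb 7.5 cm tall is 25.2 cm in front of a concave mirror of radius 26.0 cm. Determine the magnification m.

f = R/2 = 26.0/2 = 13.00 cm.
1/d_i = 1/f − 1/d_o = 1/(13.00) − 1/(25.2) = 0.03724, so d_i = 26.85 cm.
m = −d_i/d_o = −(26.85)/(25.2) = -1.07.
The image is real, inverted and enlarged, in front of the mirror.

m = -1.07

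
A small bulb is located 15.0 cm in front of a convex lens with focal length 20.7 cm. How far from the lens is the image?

54.5 cm

Thin-lens equation: 1/s_i = 1/f − 1/s_o = 1/(20.70) − 1/(15.0) = 0.04831 − 0.06667 = -0.01836, so s_i = -54.5 cm.
The image is virtual, upright and enlarged, on the same side as the object.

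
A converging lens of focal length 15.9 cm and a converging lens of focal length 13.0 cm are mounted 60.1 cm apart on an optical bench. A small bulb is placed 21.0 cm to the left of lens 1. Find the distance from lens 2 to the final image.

3.80 cm

Lens 1: 1/d_i1 = 1/f₁ − 1/d_o1 = 1/(15.9) − 1/(21.0) = 0.01527, so d_i1 = 65.47 cm.
The intermediate image is 65.47 cm to the right of lens 1, which lies 5.370 cm to the right of lens 2 — a virtual object — so d_o2 = −5.370 cm.
Lens 2: 1/d_i2 = 1/f₂ − 1/d_o2 = 1/(13.0) − 1/(-5.370) = 0.2631, so d_i2 = 3.80 cm.
The final image is real, 3.80 cm to the right of lens 2 (overall magnification ≈ -2.2).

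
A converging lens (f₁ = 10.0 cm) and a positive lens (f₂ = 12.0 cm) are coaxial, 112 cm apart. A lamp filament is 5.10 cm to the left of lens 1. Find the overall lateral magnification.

m = -0.222

Lens 1: 1/d_i1 = 1/(10.0) − 1/(5.10) = -0.09608, so d_i1 = -10.41 cm; m₁ = −d_i1/d_o1 = +2.041.
d_o2 = 112 − (-10.41) = 122.4 cm.
Lens 2: 1/d_i2 = 1/(12.0) − 1/(122.4) = 0.07516, so d_i2 = 13.30 cm; m₂ = −d_i2/d_o2 = -0.1087.
m = m₁·m₂ = (+2.041)(-0.1087) = -0.222.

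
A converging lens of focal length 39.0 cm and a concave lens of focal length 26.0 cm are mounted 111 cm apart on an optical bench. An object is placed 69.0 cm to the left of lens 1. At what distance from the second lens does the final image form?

Lens 1: 1/d_i1 = 1/f₁ − 1/d_o1 = 1/(39.0) − 1/(69.0) = 0.01115, so d_i1 = 89.70 cm.
The intermediate image is 89.70 cm to the right of lens 1, which is 111 − (89.70) = 21.30 cm to the left of lens 2, so d_o2 = +21.30 cm.
Lens 2 is diverging, so f₂ = −26.0 cm.
Lens 2: 1/d_i2 = 1/f₂ − 1/d_o2 = 1/(-26.0) − 1/(21.30) = -0.08541, so d_i2 = -11.7 cm.
The final image is virtual, 11.7 cm to the left of lens 2 (overall magnification ≈ -0.71).

11.7 cm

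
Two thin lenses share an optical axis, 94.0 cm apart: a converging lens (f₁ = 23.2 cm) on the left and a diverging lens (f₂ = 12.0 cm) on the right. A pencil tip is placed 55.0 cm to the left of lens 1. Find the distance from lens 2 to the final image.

9.81 cm

Lens 1: 1/d_i1 = 1/f₁ − 1/d_o1 = 1/(23.2) − 1/(55.0) = 0.02492, so d_i1 = 40.13 cm.
The intermediate image is 40.13 cm to the right of lens 1, which is 94.0 − (40.13) = 53.87 cm to the left of lens 2, so d_o2 = +53.87 cm.
Lens 2 is diverging, so f₂ = −12.0 cm.
Lens 2: 1/d_i2 = 1/f₂ − 1/d_o2 = 1/(-12.0) − 1/(53.87) = -0.1019, so d_i2 = -9.81 cm.
The final image is virtual, 9.81 cm to the left of lens 2 (overall magnification ≈ -0.13).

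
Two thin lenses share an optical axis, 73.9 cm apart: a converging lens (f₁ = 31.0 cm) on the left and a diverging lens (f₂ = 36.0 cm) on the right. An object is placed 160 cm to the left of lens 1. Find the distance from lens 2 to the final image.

17.9 cm

Lens 1: 1/d_i1 = 1/f₁ − 1/d_o1 = 1/(31.0) − 1/(160) = 0.02601, so d_i1 = 38.45 cm.
The intermediate image is 38.45 cm to the right of lens 1, which is 73.9 − (38.45) = 35.45 cm to the left of lens 2, so d_o2 = +35.45 cm.
Lens 2 is diverging, so f₂ = −36.0 cm.
Lens 2: 1/d_i2 = 1/f₂ − 1/d_o2 = 1/(-36.0) − 1/(35.45) = -0.05599, so d_i2 = -17.9 cm.
The final image is virtual, 17.9 cm to the left of lens 2 (overall magnification ≈ -0.12).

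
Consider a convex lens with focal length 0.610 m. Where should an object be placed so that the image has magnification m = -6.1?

m = −d_i/d_o ⇒ d_i = −m·d_o.
1/f = 1/d_o + 1/d_i = 1/d_o − 1/(m·d_o) = (1 − 1/m)/d_o, so d_o = f(1 − 1/m) = (0.6100)(1 − 1/(-6.1)) = 0.710 m.

0.710 m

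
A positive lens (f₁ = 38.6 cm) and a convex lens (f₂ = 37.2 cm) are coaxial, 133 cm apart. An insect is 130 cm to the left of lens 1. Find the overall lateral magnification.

m = +0.384

Lens 1: 1/d_i1 = 1/(38.6) − 1/(130) = 0.01821, so d_i1 = 54.90 cm; m₁ = −d_i1/d_o1 = -0.4223.
d_o2 = 133 − (54.90) = 78.10 cm.
Lens 2: 1/d_i2 = 1/(37.2) − 1/(78.10) = 0.01408, so d_i2 = 71.03 cm; m₂ = −d_i2/d_o2 = -0.9095.
m = m₁·m₂ = (-0.4223)(-0.9095) = +0.384.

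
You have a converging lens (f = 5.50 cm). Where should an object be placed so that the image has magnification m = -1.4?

9.43 cm

m = −d_i/d_o ⇒ d_i = −m·d_o.
1/f = 1/d_o + 1/d_i = 1/d_o − 1/(m·d_o) = (1 − 1/m)/d_o, so d_o = f(1 − 1/m) = (5.500)(1 − 1/(-1.4)) = 9.43 cm.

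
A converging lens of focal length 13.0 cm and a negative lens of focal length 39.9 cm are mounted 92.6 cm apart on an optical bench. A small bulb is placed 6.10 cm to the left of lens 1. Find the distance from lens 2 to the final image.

Lens 1: 1/d_i1 = 1/f₁ − 1/d_o1 = 1/(13.0) − 1/(6.10) = -0.08701, so d_i1 = -11.49 cm.
The intermediate image is 11.49 cm to the left of lens 1 (virtual), which is 92.6 − (-11.49) = 104.1 cm to the left of lens 2, so d_o2 = +104.1 cm.
Lens 2 is diverging, so f₂ = −39.9 cm.
Lens 2: 1/d_i2 = 1/f₂ − 1/d_o2 = 1/(-39.9) − 1/(104.1) = -0.03467, so d_i2 = -28.8 cm.
The final image is virtual, 28.8 cm to the left of lens 2 (overall magnification ≈ 0.52).

28.8 cm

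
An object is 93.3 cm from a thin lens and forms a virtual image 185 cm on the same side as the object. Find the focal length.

Virtual image ⇒ d_i = −185 cm.
1/f = 1/d_o + 1/d_i = 1/(93.3) + 1/(-185) = 0.005313, so f = 188 cm.
Since f is positive, the thin lens is converging.

f = 188 cm (converging)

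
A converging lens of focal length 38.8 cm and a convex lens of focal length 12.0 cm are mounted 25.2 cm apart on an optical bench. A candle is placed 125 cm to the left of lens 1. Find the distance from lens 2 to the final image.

Lens 1: 1/d_i1 = 1/f₁ − 1/d_o1 = 1/(38.8) − 1/(125) = 0.01777, so d_i1 = 56.26 cm.
The intermediate image is 56.26 cm to the right of lens 1, which lies 31.06 cm to the right of lens 2 — a virtual object — so d_o2 = −31.06 cm.
Lens 2: 1/d_i2 = 1/f₂ − 1/d_o2 = 1/(12.0) − 1/(-31.06) = 0.1155, so d_i2 = 8.66 cm.
The final image is real, 8.66 cm to the right of lens 2 (overall magnification ≈ -0.13).

8.66 cm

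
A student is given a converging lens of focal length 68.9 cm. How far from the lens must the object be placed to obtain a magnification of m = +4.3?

m = −d_i/d_o ⇒ d_i = −m·d_o.
1/f = 1/d_o + 1/d_i = 1/d_o − 1/(m·d_o) = (1 − 1/m)/d_o, so d_o = f(1 − 1/m) = (68.90)(1 − 1/(+4.3)) = 52.9 cm.

52.9 cm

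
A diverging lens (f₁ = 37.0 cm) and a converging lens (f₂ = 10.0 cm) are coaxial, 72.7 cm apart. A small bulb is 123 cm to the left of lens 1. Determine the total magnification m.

f₁ = −37.0 cm (diverging).
Lens 1: 1/d_i1 = 1/(-37.0) − 1/(123) = -0.03516, so d_i1 = -28.44 cm; m₁ = −d_i1/d_o1 = +0.2312.
d_o2 = 72.7 − (-28.44) = 101.1 cm.
Lens 2: 1/d_i2 = 1/(10.0) − 1/(101.1) = 0.09011, so d_i2 = 11.10 cm; m₂ = −d_i2/d_o2 = -0.1098.
m = m₁·m₂ = (+0.2312)(-0.1098) = -0.0254.

m = -0.0254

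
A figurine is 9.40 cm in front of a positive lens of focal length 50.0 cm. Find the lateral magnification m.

m = +1.23

1/d_i = 1/f − 1/d_o = 1/(50.00) − 1/(9.40) = -0.08638, so d_i = -11.58 cm.
m = −d_i/d_o = −(-11.58)/(9.40) = +1.23.
The image is virtual, upright and enlarged, on the same side as the object.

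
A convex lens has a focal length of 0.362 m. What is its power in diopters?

P = 1/f = 1/(0.362 m) = +2.76 D.

P = +2.76 D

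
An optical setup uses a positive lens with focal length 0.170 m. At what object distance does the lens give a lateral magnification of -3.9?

m = −d_i/d_o ⇒ d_i = −m·d_o.
1/f = 1/d_o + 1/d_i = 1/d_o − 1/(m·d_o) = (1 − 1/m)/d_o, so d_o = f(1 − 1/m) = (0.1700)(1 − 1/(-3.9)) = 0.214 m.

0.214 m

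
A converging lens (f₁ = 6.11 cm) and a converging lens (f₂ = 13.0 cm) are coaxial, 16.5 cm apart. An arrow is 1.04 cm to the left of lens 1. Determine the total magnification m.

Lens 1: 1/d_i1 = 1/(6.11) − 1/(1.04) = -0.7979, so d_i1 = -1.253 cm; m₁ = −d_i1/d_o1 = +1.205.
d_o2 = 16.5 − (-1.253) = 17.75 cm.
Lens 2: 1/d_i2 = 1/(13.0) − 1/(17.75) = 0.02059, so d_i2 = 48.58 cm; m₂ = −d_i2/d_o2 = -2.737.
m = m₁·m₂ = (+1.205)(-2.737) = -3.30.

m = -3.30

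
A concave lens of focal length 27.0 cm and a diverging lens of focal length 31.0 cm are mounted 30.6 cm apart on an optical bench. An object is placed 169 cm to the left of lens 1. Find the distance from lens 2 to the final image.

Lens 1 is diverging, so f₁ = −27.0 cm.
Lens 1: 1/d_i1 = 1/f₁ − 1/d_o1 = 1/(-27.0) − 1/(169) = -0.04295, so d_i1 = -23.28 cm.
The intermediate image is 23.28 cm to the left of lens 1 (virtual), which is 30.6 − (-23.28) = 53.88 cm to the left of lens 2, so d_o2 = +53.88 cm.
Lens 2 is diverging, so f₂ = −31.0 cm.
Lens 2: 1/d_i2 = 1/f₂ − 1/d_o2 = 1/(-31.0) − 1/(53.88) = -0.05082, so d_i2 = -19.7 cm.
The final image is virtual, 19.7 cm to the left of lens 2 (overall magnification ≈ 0.050).

19.7 cm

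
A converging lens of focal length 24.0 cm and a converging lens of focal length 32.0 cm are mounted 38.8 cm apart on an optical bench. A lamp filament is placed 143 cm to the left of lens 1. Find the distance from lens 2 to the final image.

14.5 cm

Lens 1: 1/d_i1 = 1/f₁ − 1/d_o1 = 1/(24.0) − 1/(143) = 0.03467, so d_i1 = 28.84 cm.
The intermediate image is 28.84 cm to the right of lens 1, which is 38.8 − (28.84) = 9.960 cm to the left of lens 2, so d_o2 = +9.960 cm.
Lens 2: 1/d_i2 = 1/f₂ − 1/d_o2 = 1/(32.0) − 1/(9.960) = -0.06915, so d_i2 = -14.5 cm.
The final image is virtual, 14.5 cm to the left of lens 2 (overall magnification ≈ -0.29).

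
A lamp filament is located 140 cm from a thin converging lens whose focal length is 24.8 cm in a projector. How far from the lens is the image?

Lens equation: 1/s_i = 1/f − 1/s_o = 1/(24.80) − 1/(140) = 0.04032 − 0.007143 = 0.03318, so s_i = 30.1 cm.
The image is real, inverted and reduced, on the far side of the lens.

30.1 cm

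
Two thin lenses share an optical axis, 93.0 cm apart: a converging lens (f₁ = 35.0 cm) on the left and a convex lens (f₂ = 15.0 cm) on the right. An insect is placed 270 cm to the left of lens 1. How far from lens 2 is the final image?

21.0 cm

Lens 1: 1/d_i1 = 1/f₁ − 1/d_o1 = 1/(35.0) − 1/(270) = 0.02487, so d_i1 = 40.21 cm.
The intermediate image is 40.21 cm to the right of lens 1, which is 93.0 − (40.21) = 52.79 cm to the left of lens 2, so d_o2 = +52.79 cm.
Lens 2: 1/d_i2 = 1/f₂ − 1/d_o2 = 1/(15.0) − 1/(52.79) = 0.04772, so d_i2 = 21.0 cm.
The final image is real, 21.0 cm to the right of lens 2 (overall magnification ≈ 0.059).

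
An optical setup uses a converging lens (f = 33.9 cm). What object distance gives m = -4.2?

m = −d_i/d_o ⇒ d_i = −m·d_o.
1/f = 1/d_o + 1/d_i = 1/d_o − 1/(m·d_o) = (1 − 1/m)/d_o, so d_o = f(1 − 1/m) = (33.90)(1 − 1/(-4.2)) = 42.0 cm.

42.0 cm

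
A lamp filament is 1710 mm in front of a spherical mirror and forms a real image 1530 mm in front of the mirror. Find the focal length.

f = 808 mm (concave)

Real image ⇒ d_i = +1530 mm.
1/f = 1/d_o + 1/d_i = 1/(1710) + 1/(1530) = 0.001238, so f = 808 mm.
Since f is positive, the spherical mirror is concave.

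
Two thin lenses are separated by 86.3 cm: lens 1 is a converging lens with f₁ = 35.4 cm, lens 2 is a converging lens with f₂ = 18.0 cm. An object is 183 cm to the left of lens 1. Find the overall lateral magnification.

Lens 1: 1/d_i1 = 1/(35.4) − 1/(183) = 0.02278, so d_i1 = 43.89 cm; m₁ = −d_i1/d_o1 = -0.2398.
d_o2 = 86.3 − (43.89) = 42.41 cm.
Lens 2: 1/d_i2 = 1/(18.0) − 1/(42.41) = 0.03198, so d_i2 = 31.27 cm; m₂ = −d_i2/d_o2 = -0.7374.
m = m₁·m₂ = (-0.2398)(-0.7374) = +0.177.

m = +0.177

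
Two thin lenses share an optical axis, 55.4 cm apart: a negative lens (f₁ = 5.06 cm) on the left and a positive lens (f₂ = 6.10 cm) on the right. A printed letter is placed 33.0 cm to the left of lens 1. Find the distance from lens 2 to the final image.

Lens 1 is diverging, so f₁ = −5.06 cm.
Lens 1: 1/d_i1 = 1/f₁ − 1/d_o1 = 1/(-5.06) − 1/(33.0) = -0.2279, so d_i1 = -4.387 cm.
The intermediate image is 4.387 cm to the left of lens 1 (virtual), which is 55.4 − (-4.387) = 59.79 cm to the left of lens 2, so d_o2 = +59.79 cm.
Lens 2: 1/d_i2 = 1/f₂ − 1/d_o2 = 1/(6.10) − 1/(59.79) = 0.1472, so d_i2 = 6.79 cm.
The final image is real, 6.79 cm to the right of lens 2 (overall magnification ≈ -0.015).

6.79 cm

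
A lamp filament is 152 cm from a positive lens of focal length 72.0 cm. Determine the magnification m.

m = -0.900

1/d_i = 1/f − 1/d_o = 1/(72.00) − 1/(152) = 0.007310, so d_i = 136.8 cm.
m = −d_i/d_o = −(136.8)/(152) = -0.900.
The image is real, inverted and reduced, on the far side of the lens.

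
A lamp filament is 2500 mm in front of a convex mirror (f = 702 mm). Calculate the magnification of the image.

m = +0.219

For a convex mirror, f = -702 mm.
1/d_i = 1/f − 1/d_o = 1/(-702.0) − 1/(2500) = -0.001825, so d_i = -548.1 mm.
m = −d_i/d_o = −(-548.1)/(2500) = +0.219.
The image is virtual, upright and reduced, behind the mirror.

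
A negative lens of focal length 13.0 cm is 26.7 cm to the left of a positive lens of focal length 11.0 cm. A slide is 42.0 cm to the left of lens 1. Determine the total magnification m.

f₁ = −13.0 cm (diverging).
Lens 1: 1/d_i1 = 1/(-13.0) − 1/(42.0) = -0.1007, so d_i1 = -9.927 cm; m₁ = −d_i1/d_o1 = +0.2364.
d_o2 = 26.7 − (-9.927) = 36.63 cm.
Lens 2: 1/d_i2 = 1/(11.0) − 1/(36.63) = 0.06361, so d_i2 = 15.72 cm; m₂ = −d_i2/d_o2 = -0.4292.
m = m₁·m₂ = (+0.2364)(-0.4292) = -0.101.

m = -0.101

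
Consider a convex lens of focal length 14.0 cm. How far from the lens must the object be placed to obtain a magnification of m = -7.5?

15.9 cm

m = −d_i/d_o ⇒ d_i = −m·d_o.
1/f = 1/d_o + 1/d_i = 1/d_o − 1/(m·d_o) = (1 − 1/m)/d_o, so d_o = f(1 − 1/m) = (14.00)(1 − 1/(-7.5)) = 15.9 cm.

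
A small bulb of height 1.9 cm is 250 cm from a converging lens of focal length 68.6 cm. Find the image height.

1/d_i = 1/f − 1/d_o = 1/(68.60) − 1/(250) = 0.01058, so d_i = 94.54 cm.
m = −d_i/d_o = -0.3782.
|h_i| = |m|·h_o = 0.3782 × 1.9 = 0.719 cm. The image is real, inverted and reduced, on the far side of the lens.

0.719 cm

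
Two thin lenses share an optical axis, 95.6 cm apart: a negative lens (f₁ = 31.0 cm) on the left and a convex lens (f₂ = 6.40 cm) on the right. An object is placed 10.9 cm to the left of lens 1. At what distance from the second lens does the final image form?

Lens 1 is diverging, so f₁ = −31.0 cm.
Lens 1: 1/d_i1 = 1/f₁ − 1/d_o1 = 1/(-31.0) − 1/(10.9) = -0.1240, so d_i1 = -8.064 cm.
The intermediate image is 8.064 cm to the left of lens 1 (virtual), which is 95.6 − (-8.064) = 103.7 cm to the left of lens 2, so d_o2 = +103.7 cm.
Lens 2: 1/d_i2 = 1/f₂ − 1/d_o2 = 1/(6.40) − 1/(103.7) = 0.1466, so d_i2 = 6.82 cm.
The final image is real, 6.82 cm to the right of lens 2 (overall magnification ≈ -0.049).

6.82 cm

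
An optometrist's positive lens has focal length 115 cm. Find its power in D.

P = +0.870 D

f = 115 cm = 1.15 m.
P = 1/f = 1/(1.15 m) = +0.870 D.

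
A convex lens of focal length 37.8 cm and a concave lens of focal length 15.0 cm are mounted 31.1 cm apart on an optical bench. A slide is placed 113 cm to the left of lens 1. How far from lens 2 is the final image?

36.0 cm

Lens 1: 1/d_i1 = 1/f₁ − 1/d_o1 = 1/(37.8) − 1/(113) = 0.01761, so d_i1 = 56.80 cm.
The intermediate image is 56.80 cm to the right of lens 1, which lies 25.70 cm to the right of lens 2 — a virtual object — so d_o2 = −25.70 cm.
Lens 2 is diverging, so f₂ = −15.0 cm.
Lens 2: 1/d_i2 = 1/f₂ − 1/d_o2 = 1/(-15.0) − 1/(-25.70) = -0.02776, so d_i2 = -36.0 cm.
The final image is virtual, 36.0 cm to the left of lens 2 (overall magnification ≈ 0.70).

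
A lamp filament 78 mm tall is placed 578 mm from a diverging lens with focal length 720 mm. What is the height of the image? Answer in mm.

For a diverging lens, f = -720 mm.
1/d_i = 1/f − 1/d_o = 1/(-720.0) − 1/(578) = -0.003119, so d_i = -320.6 mm.
m = −d_i/d_o = +0.5547.
|h_i| = |m|·h_o = 0.5547 × 78 = 43.3 mm. The image is virtual, upright and reduced, on the same side as the object.

43.3 mm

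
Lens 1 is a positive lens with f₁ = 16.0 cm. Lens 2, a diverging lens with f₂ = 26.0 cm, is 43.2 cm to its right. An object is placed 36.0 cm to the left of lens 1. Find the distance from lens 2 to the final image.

Lens 1: 1/d_i1 = 1/f₁ − 1/d_o1 = 1/(16.0) − 1/(36.0) = 0.03472, so d_i1 = 28.80 cm.
The intermediate image is 28.80 cm to the right of lens 1, which is 43.2 − (28.80) = 14.40 cm to the left of lens 2, so d_o2 = +14.40 cm.
Lens 2 is diverging, so f₂ = −26.0 cm.
Lens 2: 1/d_i2 = 1/f₂ − 1/d_o2 = 1/(-26.0) − 1/(14.40) = -0.1079, so d_i2 = -9.27 cm.
The final image is virtual, 9.27 cm to the left of lens 2 (overall magnification ≈ -0.51).

9.27 cm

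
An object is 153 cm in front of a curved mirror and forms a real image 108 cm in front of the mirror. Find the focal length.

f = 63.3 cm (concave)

Real image ⇒ d_i = +108 cm.
1/f = 1/d_o + 1/d_i = 1/(153) + 1/(108) = 0.01580, so f = 63.3 cm.
Since f is positive, the curved mirror is concave.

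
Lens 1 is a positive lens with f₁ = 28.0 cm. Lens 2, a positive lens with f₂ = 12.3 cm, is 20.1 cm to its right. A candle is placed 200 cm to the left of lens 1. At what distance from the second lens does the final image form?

6.19 cm

Lens 1: 1/d_i1 = 1/f₁ − 1/d_o1 = 1/(28.0) − 1/(200) = 0.03071, so d_i1 = 32.56 cm.
The intermediate image is 32.56 cm to the right of lens 1, which lies 12.46 cm to the right of lens 2 — a virtual object — so d_o2 = −12.46 cm.
Lens 2: 1/d_i2 = 1/f₂ − 1/d_o2 = 1/(12.3) − 1/(-12.46) = 0.1616, so d_i2 = 6.19 cm.
The final image is real, 6.19 cm to the right of lens 2 (overall magnification ≈ -0.081).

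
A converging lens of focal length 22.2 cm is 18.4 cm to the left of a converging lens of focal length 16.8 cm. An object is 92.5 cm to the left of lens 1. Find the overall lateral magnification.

m = -0.192

Lens 1: 1/d_i1 = 1/(22.2) − 1/(92.5) = 0.03423, so d_i1 = 29.21 cm; m₁ = −d_i1/d_o1 = -0.3158.
d_o2 = 18.4 − (29.21) = -10.81 cm (virtual object).
Lens 2: 1/d_i2 = 1/(16.8) − 1/(-10.81) = 0.1520, so d_i2 = 6.578 cm; m₂ = −d_i2/d_o2 = +0.6085.
m = m₁·m₂ = (-0.3158)(+0.6085) = -0.192.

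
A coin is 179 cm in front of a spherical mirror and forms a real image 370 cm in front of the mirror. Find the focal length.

f = 121 cm (concave)

Real image ⇒ d_i = +370 cm.
1/f = 1/d_o + 1/d_i = 1/(179) + 1/(370) = 0.008289, so f = 121 cm.
Since f is positive, the spherical mirror is concave.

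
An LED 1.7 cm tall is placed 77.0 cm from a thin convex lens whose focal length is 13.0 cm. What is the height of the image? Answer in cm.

0.345 cm

1/d_i = 1/f − 1/d_o = 1/(13.00) − 1/(77.0) = 0.06394, so d_i = 15.64 cm.
m = −d_i/d_o = -0.2031.
|h_i| = |m|·h_o = 0.2031 × 1.7 = 0.345 cm. The image is real, inverted and reduced, on the far side of the lens.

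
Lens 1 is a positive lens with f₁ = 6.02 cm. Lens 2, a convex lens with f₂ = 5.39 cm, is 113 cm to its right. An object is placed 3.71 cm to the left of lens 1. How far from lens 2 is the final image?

5.64 cm

Lens 1: 1/d_i1 = 1/f₁ − 1/d_o1 = 1/(6.02) − 1/(3.71) = -0.1034, so d_i1 = -9.668 cm.
The intermediate image is 9.668 cm to the left of lens 1 (virtual), which is 113 − (-9.668) = 122.7 cm to the left of lens 2, so d_o2 = +122.7 cm.
Lens 2: 1/d_i2 = 1/f₂ − 1/d_o2 = 1/(5.39) − 1/(122.7) = 0.1774, so d_i2 = 5.64 cm.
The final image is real, 5.64 cm to the right of lens 2 (overall magnification ≈ -0.12).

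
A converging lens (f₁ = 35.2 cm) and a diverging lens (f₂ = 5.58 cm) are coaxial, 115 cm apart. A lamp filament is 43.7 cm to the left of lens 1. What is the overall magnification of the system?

m = +0.383

Lens 1: 1/d_i1 = 1/(35.2) − 1/(43.7) = 0.005526, so d_i1 = 181.0 cm; m₁ = −d_i1/d_o1 = -4.142.
d_o2 = 115 − (181.0) = -66.00 cm (virtual object).
f₂ = −5.58 cm (diverging).
Lens 2: 1/d_i2 = 1/(-5.58) − 1/(-66.00) = -0.1641, so d_i2 = -6.095 cm; m₂ = −d_i2/d_o2 = -0.09235.
m = m₁·m₂ = (-4.142)(-0.09235) = +0.383.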